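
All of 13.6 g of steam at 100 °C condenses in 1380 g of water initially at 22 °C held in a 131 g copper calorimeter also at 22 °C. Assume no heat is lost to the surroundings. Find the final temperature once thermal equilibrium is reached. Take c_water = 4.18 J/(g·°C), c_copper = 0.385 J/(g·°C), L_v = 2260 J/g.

Net heat exchanged in the isolated system is zero:
latent heat released on condensation: 13.6·2260 = 30736; condensed water 100 °C→T: 56.85(T − 100); water warms: 1380·4.18·(T − 22) = 5768.4(T − 22); copper cup: 131·0.385·(T − 22) = 50.44(T − 22)
5875.7 T = 30736 + 5684.8 + 128014 = 164435
T ≈ 27.99 °C, under the boiling point, so the assumption holds.

T_f ≈ 28.0 °C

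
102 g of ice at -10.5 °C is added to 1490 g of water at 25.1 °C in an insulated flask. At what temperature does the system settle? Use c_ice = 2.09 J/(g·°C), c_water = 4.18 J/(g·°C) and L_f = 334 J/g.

T_f ≈ 18.0 °C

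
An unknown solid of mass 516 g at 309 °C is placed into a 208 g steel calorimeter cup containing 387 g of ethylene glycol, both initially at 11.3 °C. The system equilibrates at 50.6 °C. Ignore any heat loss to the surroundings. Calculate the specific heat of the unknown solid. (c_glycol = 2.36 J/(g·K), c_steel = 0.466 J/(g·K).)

Net heat exchanged in the isolated system is zero:
516·c·(50.6 − 309) + 387·2.36·(50.6 − 11.3) + 208·0.466·(50.6 − 11.3) = 0
-133334 c = -39703
c = -39703/-133334 ≈ 0.2978 J/(g·K)

c ≈ 0.298 J/(g·K)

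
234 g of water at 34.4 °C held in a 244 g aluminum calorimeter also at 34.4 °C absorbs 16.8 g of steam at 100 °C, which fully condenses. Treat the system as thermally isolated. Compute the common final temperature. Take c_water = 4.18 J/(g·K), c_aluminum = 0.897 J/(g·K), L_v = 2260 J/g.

T_f ≈ 68.0 °C

Taking heat into each body as positive, Σ m c ΔT = 0:
steam→water at 100 °C releases m L_v = 16.8·2260 = 37968; condensed water 100 °C→T: 70.22(T − 100); original water: 978.12(T − 34.4); cup: 218.87(T − 34.4)
1267.2 T = 37968 + 7022.4 + 41176 = 86167
T ≈ 68.00 °C (< 100 °C, so full condensation is consistent).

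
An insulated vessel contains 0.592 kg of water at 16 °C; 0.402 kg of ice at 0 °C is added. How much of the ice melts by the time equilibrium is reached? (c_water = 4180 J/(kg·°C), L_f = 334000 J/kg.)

m_melted ≈ 0.119 kg

Cooling the water to 0 °C releases 0.592·4180·16 = 39593 J.
Fully melting the ice requires m_ice L_f = 0.402·334000 = 134268 J.
That's not enough to melt it all — equilibrium is at 0 °C with ice remaining.
m_melt = 39593 / L_f = 0.1185 kg.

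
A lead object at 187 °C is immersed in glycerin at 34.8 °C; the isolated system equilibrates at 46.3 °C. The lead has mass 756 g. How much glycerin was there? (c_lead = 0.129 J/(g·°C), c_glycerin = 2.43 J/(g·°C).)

m ≈ 491 g

Heat lost by the lead = heat gained by the glycerin:
756·0.129·(187 − 46.3) = m·2.43·(46.3 − 34.8)
27.95 m = 13722  ⇒  m ≈ 491 g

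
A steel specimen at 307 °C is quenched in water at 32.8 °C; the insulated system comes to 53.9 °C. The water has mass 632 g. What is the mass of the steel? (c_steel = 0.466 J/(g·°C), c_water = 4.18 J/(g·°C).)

m ≈ 473 g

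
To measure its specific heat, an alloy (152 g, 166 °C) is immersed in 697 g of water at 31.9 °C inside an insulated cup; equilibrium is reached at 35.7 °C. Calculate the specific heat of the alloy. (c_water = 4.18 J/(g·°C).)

Heat gained plus heat lost sum to zero:
152×c×(35.7 − 166) + 697×4.18×(35.7 − 31.9) = 0
-19806 c = -11071
c = -11071/-19806 ≈ 0.559 J/(g·°C)

c ≈ 0.559 J/(g·°C)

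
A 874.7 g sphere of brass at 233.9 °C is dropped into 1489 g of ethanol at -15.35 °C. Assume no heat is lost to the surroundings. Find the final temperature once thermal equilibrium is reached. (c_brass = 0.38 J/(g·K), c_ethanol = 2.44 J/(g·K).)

T_f ≈ 5.5 °C

Let T be the final temperature. ΣQ_i = 0:
874.7*0.38*(T − 233.9) + 1489*2.44*(T − (-15.35)) = 0
(332.39 + 3633.2) T = 332.39*233.9 + 3633.2*(-15.35)
T = 21976 / 3965.5 = 5.54 °C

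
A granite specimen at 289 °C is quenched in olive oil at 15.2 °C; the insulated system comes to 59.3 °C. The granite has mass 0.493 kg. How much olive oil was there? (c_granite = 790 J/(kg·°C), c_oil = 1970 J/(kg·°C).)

Heat lost by the granite = heat gained by the oil:
0.493×790×(289 − 59.3) = m×1970×(59.3 − 15.2)
86877 m = 89461  ⇒  m ≈ 1.03 kg

m ≈ 1.03 kg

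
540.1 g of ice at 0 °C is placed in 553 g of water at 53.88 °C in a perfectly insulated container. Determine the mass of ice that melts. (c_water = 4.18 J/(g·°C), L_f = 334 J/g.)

Heat available from the water dropping to 0 °C: 553·4.18·53.88 = 124546 J.
Melting all 540.1 g of ice would need 540.1·334 = 180393 J.
That's not enough to melt it all — equilibrium is at 0 °C with ice remaining.
m_melt = 124546 / L_f = 372.9 g.

m_melted ≈ 373 g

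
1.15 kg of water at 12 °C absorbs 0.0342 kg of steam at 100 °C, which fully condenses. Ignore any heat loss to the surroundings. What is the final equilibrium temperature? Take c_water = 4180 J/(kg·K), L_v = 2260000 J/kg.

T_f ≈ 30.2 °C

Heat gained plus heat lost sum to zero:
condense steam: −0.0342·2260000 = −77292; condensate cools 100→T: 0.0342·4180·(T − 100) = 142.96(T − 100); water warms: 1.15·4180·(T − 12) = 4807(T − 12)
4950 T = 77292 + 14296 + 57684 = 149272
T ≈ 30.16 °C — below 100 °C, confirming all the steam condensed.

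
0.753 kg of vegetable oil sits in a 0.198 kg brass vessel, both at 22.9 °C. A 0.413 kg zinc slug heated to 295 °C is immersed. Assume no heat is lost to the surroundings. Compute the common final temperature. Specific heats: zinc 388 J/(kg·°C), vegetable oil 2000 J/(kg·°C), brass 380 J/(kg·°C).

T_f ≈ 47.9 °C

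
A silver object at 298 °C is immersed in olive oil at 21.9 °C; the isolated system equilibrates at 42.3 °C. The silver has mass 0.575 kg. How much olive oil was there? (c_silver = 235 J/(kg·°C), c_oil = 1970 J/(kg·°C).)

m ≈ 0.86 kg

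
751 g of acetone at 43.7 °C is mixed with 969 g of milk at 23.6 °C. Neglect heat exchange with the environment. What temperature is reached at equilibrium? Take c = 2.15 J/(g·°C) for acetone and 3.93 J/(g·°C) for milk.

T_f ≈ 29.6 °C

T_f = Σ m_i c_i T_i / Σ m_i c_i:
T_f = (1614.6*43.7 + 3808.2*23.6) / (1614.6 + 3808.2)
    = 160433 / 5422.8 ≈ 29.58 °C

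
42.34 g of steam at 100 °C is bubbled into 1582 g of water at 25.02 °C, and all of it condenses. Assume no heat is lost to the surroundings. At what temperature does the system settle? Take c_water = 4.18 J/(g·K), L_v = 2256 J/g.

Net heat exchanged in the isolated system is zero:
condense steam: −42.34×2256 = −95519; condensed water 100 °C→T: 176.98(T − 100); water warms: 1582×4.18×(T − 25.02) = 6612.8(T − 25.02)
6789.7 T = 95519 + 17698 + 165451 = 278668
T ≈ 41.04 °C — below 100 °C, confirming all the steam condensed.

T_f ≈ 41.0 °C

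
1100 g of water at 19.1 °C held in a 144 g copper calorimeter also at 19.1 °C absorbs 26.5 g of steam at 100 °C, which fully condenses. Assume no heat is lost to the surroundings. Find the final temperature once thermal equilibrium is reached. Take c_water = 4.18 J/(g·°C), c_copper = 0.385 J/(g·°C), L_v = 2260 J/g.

Heat gained plus heat lost sum to zero:
latent heat released on condensation: 26.5·2260 = 59890
  condensate cools 100→T: 26.5·4.18·(T − 100) = 110.77(T − 100)
  water warms: 1100·4.18·(T − 19.1) = 4598(T − 19.1)
  copper cup: 144·0.385·(T − 19.1) = 55.44(T − 19.1)
4764.2 T = 59890 + 11077 + 88881 = 159848
T ≈ 33.55 °C — below 100 °C, confirming all the steam condensed.

T_f ≈ 33.6 °C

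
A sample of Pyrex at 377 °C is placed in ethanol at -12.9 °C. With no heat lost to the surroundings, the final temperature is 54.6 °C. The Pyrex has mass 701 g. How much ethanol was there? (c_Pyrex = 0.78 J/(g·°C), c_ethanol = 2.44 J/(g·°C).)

m ≈ 1070 g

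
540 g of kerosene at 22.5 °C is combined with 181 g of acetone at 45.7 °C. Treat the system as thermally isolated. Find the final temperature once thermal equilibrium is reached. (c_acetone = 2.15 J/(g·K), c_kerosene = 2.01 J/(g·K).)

Heat gained plus heat lost sum to zero:
181×2.15×(T − 45.7) + 540×2.01×(T − 22.5) = 0
1474.5 T = 42206
T ≈ 28.62 °C

T_f ≈ 28.6 °C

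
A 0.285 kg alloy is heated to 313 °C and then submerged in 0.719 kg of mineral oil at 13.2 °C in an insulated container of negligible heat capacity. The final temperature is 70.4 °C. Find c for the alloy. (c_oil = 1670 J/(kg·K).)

m_s c (T_s − T_f) = m_oil c_oil (T_f − T_0):
0.285·c·(313 − 70.4) = 0.719·1670·(70.4 − 13.2)
69.14 c = 68682  ⇒  c ≈ 993.4 J/(kg·K)

c ≈ 993 J/(kg·K)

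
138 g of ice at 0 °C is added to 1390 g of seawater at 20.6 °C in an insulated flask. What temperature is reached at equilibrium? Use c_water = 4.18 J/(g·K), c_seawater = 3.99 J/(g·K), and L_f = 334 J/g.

Let T be the final temperature. ΣQ_i = 0:
latent heat to melt: 138×334 = 46092; meltwater 0→T: 138×4.18×T = 576.84 T; seawater cools: 1390×3.99×(T − 20.6) = 5546.1(T − 20.6)
6122.9 T = 114250 − 46092 = 68158
T ≈ 11.13 °C (positive, so assuming full melt was valid).

T_f ≈ 11.1 °C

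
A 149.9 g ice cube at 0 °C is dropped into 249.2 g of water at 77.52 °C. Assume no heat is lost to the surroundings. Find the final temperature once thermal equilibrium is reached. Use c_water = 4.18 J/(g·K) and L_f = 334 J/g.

T_f ≈ 18.4 °C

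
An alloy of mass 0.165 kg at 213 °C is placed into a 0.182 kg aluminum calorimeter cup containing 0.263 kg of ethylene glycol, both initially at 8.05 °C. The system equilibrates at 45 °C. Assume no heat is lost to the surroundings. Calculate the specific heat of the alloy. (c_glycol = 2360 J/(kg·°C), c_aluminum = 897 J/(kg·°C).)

Energy conservation, ΣQ = 0:
0.165·c·(45 − 213) + 0.263·2360·(45 − 8.05) + 0.182·897·(45 − 8.05) = 0
-27.72 c = -28966
c = -28966/-27.72 ≈ 1045 J/(kg·°C)

c ≈ 1040 J/(kg·°C)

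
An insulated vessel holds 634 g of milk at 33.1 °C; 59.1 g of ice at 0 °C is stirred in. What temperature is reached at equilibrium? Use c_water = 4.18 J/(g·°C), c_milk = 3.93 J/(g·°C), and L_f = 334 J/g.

T_f ≈ 22.9 °C

Setting the total heat transfer to zero:
latent heat to melt: 59.1×334 = 19739
  meltwater 0→T: 59.1×4.18×T = 247.04 T
  milk: 2491.6(T − 33.1)
2738.7 T = 82473 − 19739 = 62733
T ≈ 22.91 °C — above 0 °C, consistent with complete melting.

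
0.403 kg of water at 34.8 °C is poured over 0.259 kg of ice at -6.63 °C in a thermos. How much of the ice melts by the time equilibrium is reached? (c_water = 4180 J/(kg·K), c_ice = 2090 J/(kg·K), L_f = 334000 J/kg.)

m_melted ≈ 0.165 kg

Cooling the water to 0 °C releases 0.403·4180·34.8 = 58622 J.
Of that, 0.259·2090·6.63 = 3588.9 J goes to bring the ice to 0 °C, leaving 55033 J.
To melt every bit of ice: 0.259·334000 = 86506 J.
That's not enough to melt it all — equilibrium is at 0 °C with ice remaining.
m_melt = 55033 / L_f = 0.1648 kg.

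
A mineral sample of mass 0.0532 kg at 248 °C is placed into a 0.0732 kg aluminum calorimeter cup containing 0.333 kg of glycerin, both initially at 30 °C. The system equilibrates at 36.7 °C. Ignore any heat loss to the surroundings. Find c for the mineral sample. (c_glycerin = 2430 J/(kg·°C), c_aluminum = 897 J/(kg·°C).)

c ≈ 521 J/(kg·°C)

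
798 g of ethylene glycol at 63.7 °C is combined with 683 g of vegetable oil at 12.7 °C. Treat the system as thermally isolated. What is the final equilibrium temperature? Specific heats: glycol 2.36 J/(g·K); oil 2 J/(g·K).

T_f ≈ 42.3 °C

T_f = Σ m_i c_i T_i / Σ m_i c_i:
T_f = (1883.3*63.7 + 1366*12.7) / (1883.3 + 1366)
    = 137313 / 3249.3 ≈ 42.26 °C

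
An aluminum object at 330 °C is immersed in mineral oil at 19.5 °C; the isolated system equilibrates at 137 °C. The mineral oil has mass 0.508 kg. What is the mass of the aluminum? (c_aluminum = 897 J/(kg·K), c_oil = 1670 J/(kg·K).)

Heat lost by the aluminum = heat gained by the oil:
m·897·(330 − 137) = 0.508·1670·(137 − 19.5)
173121 m = 99682  ⇒  m ≈ 0.5758 kg

m ≈ 0.576 kg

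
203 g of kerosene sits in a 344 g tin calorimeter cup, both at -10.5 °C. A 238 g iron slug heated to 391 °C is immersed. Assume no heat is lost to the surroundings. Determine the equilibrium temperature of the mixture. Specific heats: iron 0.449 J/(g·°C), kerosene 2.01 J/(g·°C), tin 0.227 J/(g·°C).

T_f ≈ 61.9 °C

Let T be the final temperature. ΣQ_i = 0:
238×0.449×(T − 391) + 203×2.01×(T − (-10.5)) + 344×0.227×(T − (-10.5)) = 0
(106.86 + 408.03 + 78.09) T = 106.86×391 + 408.03×(-10.5) + 78.09×(-10.5)
T ≈ 61.86 °C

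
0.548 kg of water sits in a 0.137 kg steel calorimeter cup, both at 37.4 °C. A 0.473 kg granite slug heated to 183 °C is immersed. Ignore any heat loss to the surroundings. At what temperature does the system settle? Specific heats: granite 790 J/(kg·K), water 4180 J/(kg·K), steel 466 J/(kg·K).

T_f ≈ 57.3 °C

Heat gained plus heat lost sum to zero:
0.473×790×(T − 183) + 0.548×4180×(T − 37.4) + 0.137×466×(T − 37.4) = 0
(373.67 + 2290.6 + 63.84) T = 373.67×183 + 2290.6×37.4 + 63.84×37.4
T = 156439/2728.2 ≈ 57.34 °C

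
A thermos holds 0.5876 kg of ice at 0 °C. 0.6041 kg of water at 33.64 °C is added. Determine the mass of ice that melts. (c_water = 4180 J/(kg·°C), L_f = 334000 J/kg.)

m_melted ≈ 0.254 kg

Cooling the water to 0 °C releases 0.6041·4180·33.64 = 84946 J.
To melt every bit of ice: 0.5876·334000 = 196258 J.
84946 J < 196258 J, so only part of the ice melts and the system sits at 0 °C.
Mass melted = 84946/334000 ≈ 0.2543 kg.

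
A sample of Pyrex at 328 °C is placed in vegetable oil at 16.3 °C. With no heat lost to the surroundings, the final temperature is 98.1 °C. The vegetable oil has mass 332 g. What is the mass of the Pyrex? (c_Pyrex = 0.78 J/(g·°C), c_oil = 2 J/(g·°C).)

m ≈ 303 g

Heat lost by the Pyrex = heat gained by the oil:
m·0.78·(328 − 98.1) = 332·2·(98.1 − 16.3)
179.32 m = 54315  ⇒  m ≈ 302.9 g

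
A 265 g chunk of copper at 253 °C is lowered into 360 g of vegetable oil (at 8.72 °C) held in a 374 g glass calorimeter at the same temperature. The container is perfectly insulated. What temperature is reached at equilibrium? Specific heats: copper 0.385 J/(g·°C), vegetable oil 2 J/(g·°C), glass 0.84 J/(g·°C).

T_f ≈ 30.7 °C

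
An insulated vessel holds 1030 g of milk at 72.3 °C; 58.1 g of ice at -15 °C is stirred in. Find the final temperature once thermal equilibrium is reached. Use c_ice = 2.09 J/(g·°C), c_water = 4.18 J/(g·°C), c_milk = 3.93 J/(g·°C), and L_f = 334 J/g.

Sum of m c ΔT and latent-heat terms is zero:
ice -15→0 °C: 58.1·2.09·15 = 1821.4
  latent heat to melt: 58.1·334 = 19405
  meltwater 0→T: 58.1·4.18·T = 242.86 T
  milk: 4047.9(T − 72.3)
4290.8 T = 292663 − 21227 = 271436
T ≈ 63.26 °C (positive, so assuming full melt was valid).

T_f ≈ 63.3 °C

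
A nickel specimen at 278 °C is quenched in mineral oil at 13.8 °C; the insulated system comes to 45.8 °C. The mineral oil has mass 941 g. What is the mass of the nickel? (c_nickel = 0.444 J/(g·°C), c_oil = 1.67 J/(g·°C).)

m ≈ 488 g

Let T be the final temperature. ΣQ_i = 0:
m×0.444×(45.8 − 278) + 941×1.67×(45.8 − 13.8) = 0
-103.1 m = -50287
m = -50287/-103.1 ≈ 487.8 g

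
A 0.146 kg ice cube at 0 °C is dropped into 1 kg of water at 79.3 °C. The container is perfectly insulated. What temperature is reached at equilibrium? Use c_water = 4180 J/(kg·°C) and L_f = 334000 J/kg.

T_f ≈ 59.0 °C

Heat gained plus heat lost sum to zero:
latent heat to melt: 0.146·334000 = 48764
  warm the meltwater: 610.28 T
  water cools: 1·4180·(T − 79.3) = 4180(T − 79.3)
4790.3 T = 331474 − 48764 = 282710
T ≈ 59.02 °C — above 0 °C, consistent with complete melting.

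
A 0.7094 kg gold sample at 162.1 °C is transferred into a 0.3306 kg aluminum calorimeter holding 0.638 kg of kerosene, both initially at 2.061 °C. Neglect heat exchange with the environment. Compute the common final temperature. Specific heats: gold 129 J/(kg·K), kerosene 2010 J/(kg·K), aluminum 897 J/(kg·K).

Conservation of energy gives ΣQ = 0:
0.7094·129·(T − 162.1) + 0.638·2010·(T − 2.061) + 0.3306·897·(T − 2.061) = 0
91.51(T − 162.1) + 1282.4(T − 2.061) + 296.55(T − 2.061) = 0
(91.51 + 1282.4 + 296.55) T = 91.51·162.1 + 1282.4·2.061 + 296.55·2.061
T ≈ 10.83 °C

T_f ≈ 10.8 °C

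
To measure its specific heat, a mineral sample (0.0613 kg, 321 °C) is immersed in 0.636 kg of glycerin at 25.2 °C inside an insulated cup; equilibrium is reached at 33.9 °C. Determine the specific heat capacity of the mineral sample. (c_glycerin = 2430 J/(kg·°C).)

c ≈ 764 J/(kg·°C)

Conservation of energy gives ΣQ = 0:
0.0613·c·(33.9 − 321) + 0.636·2430·(33.9 − 25.2) = 0
-17.6 c = -13446
c = -13446/-17.6 ≈ 764 J/(kg·°C)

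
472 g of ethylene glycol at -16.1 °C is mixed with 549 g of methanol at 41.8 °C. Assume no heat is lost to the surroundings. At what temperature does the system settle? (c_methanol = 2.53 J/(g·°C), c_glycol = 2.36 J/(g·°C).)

T_f ≈ 16.0 °C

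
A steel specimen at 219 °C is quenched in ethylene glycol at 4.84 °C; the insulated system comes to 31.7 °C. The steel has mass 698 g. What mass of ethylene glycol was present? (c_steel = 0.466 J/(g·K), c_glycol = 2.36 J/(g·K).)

m ≈ 961 g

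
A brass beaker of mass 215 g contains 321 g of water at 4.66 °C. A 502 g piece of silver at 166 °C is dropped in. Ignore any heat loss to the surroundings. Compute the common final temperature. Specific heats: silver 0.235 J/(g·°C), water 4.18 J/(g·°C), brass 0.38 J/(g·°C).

T_f ≈ 17.0 °C

Heat gained plus heat lost sum to zero:
502·0.235·(T − 166) + 321·4.18·(T − 4.66) + 215·0.38·(T − 4.66) = 0
(117.97 + 1341.8 + 81.7) T = 117.97·166 + 1341.8·4.66 + 81.7·4.66
T = 26216/1541.5 ≈ 17.01 °C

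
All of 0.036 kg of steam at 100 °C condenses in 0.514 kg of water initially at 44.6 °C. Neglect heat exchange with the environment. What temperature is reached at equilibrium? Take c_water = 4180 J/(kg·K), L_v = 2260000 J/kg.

T_f ≈ 83.6 °C

Let T be the final temperature. ΣQ_i = 0:
latent heat released on condensation: 0.036·2260000 = 81360; condensed water 100 °C→T: 150.48(T − 100); water warms: 0.514·4180·(T − 44.6) = 2148.5(T − 44.6)
2299 T = 81360 + 15048 + 95824 = 192232
T ≈ 83.62 °C (< 100 °C, so full condensation is consistent).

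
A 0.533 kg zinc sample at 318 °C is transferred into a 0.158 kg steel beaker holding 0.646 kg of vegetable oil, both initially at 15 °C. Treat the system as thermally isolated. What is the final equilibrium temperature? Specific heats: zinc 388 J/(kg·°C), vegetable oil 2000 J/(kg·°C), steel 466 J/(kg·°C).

T_f ≈ 54.9 °C

Setting the total heat transfer to zero:
0.533*388*(T − 318) + 0.646*2000*(T − 15) + 0.158*466*(T − 15) = 0
(206.8 + 1292 + 73.63) T = 206.8*318 + 1292*15 + 73.63*15
T ≈ 54.85 °C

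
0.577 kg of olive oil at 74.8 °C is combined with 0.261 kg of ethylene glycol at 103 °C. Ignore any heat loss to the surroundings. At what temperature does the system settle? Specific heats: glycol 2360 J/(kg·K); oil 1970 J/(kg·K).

T_f ≈ 84.7 °C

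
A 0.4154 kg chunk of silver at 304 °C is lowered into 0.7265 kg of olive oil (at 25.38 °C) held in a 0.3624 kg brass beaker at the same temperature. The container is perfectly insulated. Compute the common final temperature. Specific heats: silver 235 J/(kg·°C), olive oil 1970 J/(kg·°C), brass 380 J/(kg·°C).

Taking heat into each body as positive, Σ m c ΔT = 0:
0.4154·235·(T − 304) + 0.7265·1970·(T − 25.38) + 0.3624·380·(T − 25.38) = 0
(97.62 + 1431.2 + 137.71) T = 97.62·304 + 1431.2·25.38 + 137.71·25.38
T ≈ 41.70 °C

T_f ≈ 41.7 °C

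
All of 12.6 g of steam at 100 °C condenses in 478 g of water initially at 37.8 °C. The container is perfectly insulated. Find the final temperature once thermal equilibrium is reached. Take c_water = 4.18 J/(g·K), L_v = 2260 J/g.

T_f ≈ 53.3 °C

Setting the total heat transfer to zero:
steam→water at 100 °C releases m L_v = 12.6·2260 = 28476
  condensate cools 100→T: 12.6·4.18·(T − 100) = 52.67(T − 100)
  water warms: 478·4.18·(T − 37.8) = 1998(T − 37.8)
2050.7 T = 28476 + 5266.8 + 75526 = 109269
T ≈ 53.28 °C (< 100 °C, so full condensation is consistent).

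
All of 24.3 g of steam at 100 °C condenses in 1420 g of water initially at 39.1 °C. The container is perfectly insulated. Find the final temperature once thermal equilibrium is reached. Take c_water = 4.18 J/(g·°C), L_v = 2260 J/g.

Conservation of energy gives ΣQ = 0:
steam→water at 100 °C releases m L_v = 24.3·2260 = 54918; condensate cools 100→T: 24.3·4.18·(T − 100) = 101.57(T − 100); water warms: 1420·4.18·(T − 39.1) = 5935.6(T − 39.1)
6037.2 T = 54918 + 10157 + 232082 = 297157
T ≈ 49.22 °C (< 100 °C, so full condensation is consistent).

T_f ≈ 49.2 °C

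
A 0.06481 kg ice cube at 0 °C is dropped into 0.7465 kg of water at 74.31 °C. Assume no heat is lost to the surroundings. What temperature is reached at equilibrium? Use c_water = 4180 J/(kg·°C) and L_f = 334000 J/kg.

T_f ≈ 62.0 °C

Energy balance with sensible and latent terms:
latent heat to melt: 0.06481·334000 = 21647
  warm the meltwater: 270.91 T
  water cools: 0.7465·4180·(T − 74.31) = 3120.4(T − 74.31)
3391.3 T = 231875 − 21647 = 210228
T ≈ 61.99 °C — above 0 °C, consistent with complete melting.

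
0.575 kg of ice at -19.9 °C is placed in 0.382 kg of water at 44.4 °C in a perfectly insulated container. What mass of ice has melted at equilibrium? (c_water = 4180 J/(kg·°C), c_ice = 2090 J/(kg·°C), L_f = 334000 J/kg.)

m_melted ≈ 0.141 kg

Cooling the water to 0 °C releases 0.382·4180·44.4 = 70896 J.
Of that, 0.575·2090·19.9 = 23915 J goes to bring the ice to 0 °C, leaving 46981 J.
To melt every bit of ice: 0.575·334000 = 192050 J.
That's not enough to melt it all — equilibrium is at 0 °C with ice remaining.
m_melted·334000 = 46981  ⇒  m_melted ≈ 0.1407 kg.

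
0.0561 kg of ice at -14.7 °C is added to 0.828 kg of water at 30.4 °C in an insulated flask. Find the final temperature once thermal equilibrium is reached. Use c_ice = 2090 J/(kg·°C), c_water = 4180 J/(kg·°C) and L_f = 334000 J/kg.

Sum of m c ΔT and latent-heat terms is zero:
warm ice to 0 °C: 0.0561×2090×(0 − (-14.7)) = 1723.6; fusion: m_ice L_f = 0.0561×334000 = 18737; warm the meltwater: 234.5 T; water: 3461(T − 30.4)
3695.5 T = 105216 − 20461 = 84755
T ≈ 22.93 °C — above 0 °C, consistent with complete melting.

T_f ≈ 22.9 °C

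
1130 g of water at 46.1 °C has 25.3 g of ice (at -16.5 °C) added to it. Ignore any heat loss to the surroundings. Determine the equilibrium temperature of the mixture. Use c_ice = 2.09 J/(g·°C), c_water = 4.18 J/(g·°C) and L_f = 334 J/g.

T_f ≈ 43.2 °C

Let T be the final temperature. ΣQ_i = 0:
ice -16.5→0 °C: 25.3·2.09·16.5 = 872.47; latent heat to melt: 25.3·334 = 8450.2; warm the meltwater: 105.75 T; water cools: 1130·4.18·(T − 46.1) = 4723.4(T − 46.1)
4829.2 T = 217749 − 9322.7 = 208426
T ≈ 43.16 °C (positive, so assuming full melt was valid).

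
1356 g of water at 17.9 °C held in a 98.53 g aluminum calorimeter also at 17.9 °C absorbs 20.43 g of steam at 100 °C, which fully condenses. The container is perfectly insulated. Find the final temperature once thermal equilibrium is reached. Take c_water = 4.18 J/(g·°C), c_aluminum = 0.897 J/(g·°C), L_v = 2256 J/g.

Sum of m c ΔT and latent-heat terms is zero:
steam→water at 100 °C releases m L_v = 20.43·2256 = 46090
  condensate cools 100→T: 20.43·4.18·(T − 100) = 85.4(T − 100)
  water warms: 1356·4.18·(T − 17.9) = 5668.1(T − 17.9)
  aluminum cup: 98.53·0.897·(T − 17.9) = 88.38(T − 17.9)
5841.9 T = 46090 + 8539.7 + 103041 = 157670
T ≈ 26.99 °C, under the boiling point, so the assumption holds.

T_f ≈ 27.0 °C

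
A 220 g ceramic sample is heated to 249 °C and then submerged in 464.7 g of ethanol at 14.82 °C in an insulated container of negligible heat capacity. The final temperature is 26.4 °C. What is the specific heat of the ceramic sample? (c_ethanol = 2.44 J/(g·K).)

c ≈ 0.268 J/(g·K)

Conservation of energy gives ΣQ = 0:
220·c·(26.4 − 249) + 464.7·2.44·(26.4 − 14.82) = 0
-48972 c = -13130
c = -13130/-48972 ≈ 0.2681 J/(g·K)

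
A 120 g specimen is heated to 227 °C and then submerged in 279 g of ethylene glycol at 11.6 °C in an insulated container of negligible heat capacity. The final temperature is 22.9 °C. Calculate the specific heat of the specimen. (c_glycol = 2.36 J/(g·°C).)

Taking heat into each body as positive, Σ m c ΔT = 0:
120×c×(22.9 − 227) + 279×2.36×(22.9 − 11.6) = 0
-24492 c = -7440.4
c = -7440.4/-24492 ≈ 0.3038 J/(g·°C)

c ≈ 0.304 J/(g·°C)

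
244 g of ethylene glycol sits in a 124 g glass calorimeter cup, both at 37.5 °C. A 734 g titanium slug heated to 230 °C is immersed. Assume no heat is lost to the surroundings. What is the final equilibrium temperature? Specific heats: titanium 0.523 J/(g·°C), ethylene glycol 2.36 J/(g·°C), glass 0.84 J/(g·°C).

T_f ≈ 107.0 °C

Energy conservation, ΣQ = 0:
734×0.523×(T − 230) + 244×2.36×(T − 37.5) + 124×0.84×(T − 37.5) = 0
1063.9 T = 113793
T = 113793/1063.9 ≈ 106.96 °C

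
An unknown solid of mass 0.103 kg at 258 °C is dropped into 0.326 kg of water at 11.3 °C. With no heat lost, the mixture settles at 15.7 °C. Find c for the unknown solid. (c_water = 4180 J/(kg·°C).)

Heat lost by the unknown solid = heat gained by the water:
0.103·c·(258 − 15.7) = 0.326·4180·(15.7 − 11.3)
24.96 c = 5995.8  ⇒  c ≈ 240.2 J/(kg·°C)

c ≈ 240 J/(kg·°C)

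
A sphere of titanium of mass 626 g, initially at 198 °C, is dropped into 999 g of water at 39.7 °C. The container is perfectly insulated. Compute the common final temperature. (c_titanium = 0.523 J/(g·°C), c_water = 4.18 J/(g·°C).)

T_f ≈ 51.2 °C

Heat gained plus heat lost sum to zero:
626·0.523·(T − 198) + 999·4.18·(T − 39.7) = 0
327.4(T − 198) + 4175.8(T − 39.7) = 0
(327.4 + 4175.8) T = 327.4·198 + 4175.8·39.7
T = 230605/4503.2 ≈ 51.21 °C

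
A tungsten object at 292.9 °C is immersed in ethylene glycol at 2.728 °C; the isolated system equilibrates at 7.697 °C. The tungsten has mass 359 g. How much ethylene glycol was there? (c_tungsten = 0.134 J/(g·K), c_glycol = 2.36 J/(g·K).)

m ≈ 1170 g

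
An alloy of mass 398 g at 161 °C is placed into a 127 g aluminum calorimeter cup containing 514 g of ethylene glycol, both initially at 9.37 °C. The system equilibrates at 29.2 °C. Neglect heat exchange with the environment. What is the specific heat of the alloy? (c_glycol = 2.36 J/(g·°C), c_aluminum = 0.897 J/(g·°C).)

c ≈ 0.502 J/(g·°C)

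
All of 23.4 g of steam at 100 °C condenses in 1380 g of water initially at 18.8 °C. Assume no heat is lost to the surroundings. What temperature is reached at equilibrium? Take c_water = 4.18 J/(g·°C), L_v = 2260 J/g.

T_f ≈ 29.2 °C

Heat gained plus heat lost sum to zero:
steam→water at 100 °C releases m L_v = 23.4×2260 = 52884; condensed water 100 °C→T: 97.81(T − 100); water warms: 1380×4.18×(T − 18.8) = 5768.4(T − 18.8)
5866.2 T = 52884 + 9781.2 + 108446 = 171111
T ≈ 29.17 °C — below 100 °C, confirming all the steam condensed.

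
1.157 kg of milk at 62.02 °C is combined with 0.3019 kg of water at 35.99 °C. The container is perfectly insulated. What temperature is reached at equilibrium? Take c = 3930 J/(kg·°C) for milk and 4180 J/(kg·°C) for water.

Heat gained plus heat lost sum to zero:
1.157*3930*(T − 62.02) + 0.3019*4180*(T − 35.99) = 0
5809 T = 327423
T = 327423 / 5809 = 56.4 °C

T_f ≈ 56.4 °C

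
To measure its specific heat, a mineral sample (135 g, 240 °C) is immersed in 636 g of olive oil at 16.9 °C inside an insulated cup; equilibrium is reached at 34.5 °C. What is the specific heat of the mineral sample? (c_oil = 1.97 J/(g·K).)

Heat lost by the mineral sample = heat gained by the oil:
135×c×(240 − 34.5) = 636×1.97×(34.5 − 16.9)
27742 c = 22051  ⇒  c ≈ 0.7949 J/(g·K)

c ≈ 0.795 J/(g·K)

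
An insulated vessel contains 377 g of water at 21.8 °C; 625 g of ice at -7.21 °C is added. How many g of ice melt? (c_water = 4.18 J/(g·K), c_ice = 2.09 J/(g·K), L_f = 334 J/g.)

m_melted ≈ 74.7 g

Water can give up m c ΔT = 377·4.18·21.8 = 34354 J before reaching 0 °C.
Of that, 625·2.09·7.21 = 9418.1 J goes to bring the ice to 0 °C, leaving 24936 J.
Melting all 625 g of ice would need 625·334 = 208750 J.
That's not enough to melt it all — equilibrium is at 0 °C with ice remaining.
m_melted·334 = 24936  ⇒  m_melted ≈ 74.66 g.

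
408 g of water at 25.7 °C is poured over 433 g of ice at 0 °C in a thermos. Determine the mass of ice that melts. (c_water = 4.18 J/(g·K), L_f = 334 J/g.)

Cooling the water to 0 °C releases 408·4.18·25.7 = 43830 J.
To melt every bit of ice: 433·334 = 144622 J.
Since 43830 < 144622 J, not all the ice melts; equilibrium is at 0 °C.
m_melted·334 = 43830  ⇒  m_melted ≈ 131.2 g.

m_melted ≈ 131 g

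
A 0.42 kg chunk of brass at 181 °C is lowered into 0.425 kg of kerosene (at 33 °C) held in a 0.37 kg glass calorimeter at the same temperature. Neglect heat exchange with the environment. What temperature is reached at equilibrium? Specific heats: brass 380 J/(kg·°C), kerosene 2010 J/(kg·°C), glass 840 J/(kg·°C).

T_f ≈ 50.8 °C

Let T be the final temperature. ΣQ_i = 0:
0.42×380×(T − 181) + 0.425×2010×(T − 33) + 0.37×840×(T − 33) = 0
159.6(T − 181) + 854.25(T − 33) + 310.8(T − 33) = 0
(159.6 + 854.25 + 310.8) T = 159.6×181 + 854.25×33 + 310.8×33
T ≈ 50.83 °C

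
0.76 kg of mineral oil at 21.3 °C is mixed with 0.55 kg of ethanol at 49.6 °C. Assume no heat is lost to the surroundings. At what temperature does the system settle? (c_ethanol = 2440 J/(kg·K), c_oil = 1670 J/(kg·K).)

T_f ≈ 35.8 °C

Net heat exchanged in the isolated system is zero:
0.55*2440*(T − 49.6) + 0.76*1670*(T − 21.3) = 0
1342(T − 49.6) + 1269.2(T − 21.3) = 0
(1342 + 1269.2) T = 1342*49.6 + 1269.2*21.3
T = 93597 / 2611.2 = 35.8 °C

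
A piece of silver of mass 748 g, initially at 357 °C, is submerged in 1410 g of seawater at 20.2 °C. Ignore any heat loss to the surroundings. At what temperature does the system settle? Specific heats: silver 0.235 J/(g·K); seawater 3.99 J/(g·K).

Conservation of energy gives ΣQ = 0:
748*0.235*(T − 357) + 1410*3.99*(T − 20.2) = 0
(175.78 + 5625.9) T = 175.78*357 + 5625.9*20.2
T ≈ 30.40 °C

T_f ≈ 30.4 °C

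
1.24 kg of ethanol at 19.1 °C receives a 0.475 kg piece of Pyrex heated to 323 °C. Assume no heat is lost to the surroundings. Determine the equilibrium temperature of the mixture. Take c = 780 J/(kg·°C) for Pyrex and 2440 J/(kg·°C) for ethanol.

Set heat shed by the hot body equal to heat absorbed by the cold body:
0.475*780*(323 − T) = 1.24*2440*(T − 19.1)
370.5(323 − T) = 3025.6(T − 19.1)
3396.1 T = 177460  ⇒  T ≈ 52.25 °C

T_f ≈ 52.3 °C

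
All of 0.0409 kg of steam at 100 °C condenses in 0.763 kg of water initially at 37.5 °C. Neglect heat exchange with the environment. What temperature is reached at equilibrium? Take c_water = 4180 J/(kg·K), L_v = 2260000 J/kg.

Sum of m c ΔT and latent-heat terms is zero:
steam→water at 100 °C releases m L_v = 0.0409×2260000 = 92434; condensed water 100 °C→T: 170.96(T − 100); water warms: 0.763×4180×(T − 37.5) = 3189.3(T − 37.5)
3360.3 T = 92434 + 17096 + 119600 = 229130
T ≈ 68.19 °C (< 100 °C, so full condensation is consistent).

T_f ≈ 68.2 °C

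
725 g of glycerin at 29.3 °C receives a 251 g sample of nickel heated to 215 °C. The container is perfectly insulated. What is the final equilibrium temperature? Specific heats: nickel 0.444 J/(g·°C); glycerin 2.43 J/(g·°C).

Taking heat into each body as positive, Σ m c ΔT = 0:
251*0.444*(T − 215) + 725*2.43*(T − 29.3) = 0
111.44(T − 215) + 1761.8(T − 29.3) = 0
1873.2 T = 75580
T = 75580/1873.2 ≈ 40.35 °C

T_f ≈ 40.3 °C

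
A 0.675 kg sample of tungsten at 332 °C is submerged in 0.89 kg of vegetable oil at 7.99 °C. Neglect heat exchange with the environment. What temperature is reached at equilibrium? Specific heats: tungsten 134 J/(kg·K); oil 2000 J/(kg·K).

T_f ≈ 23.7 °C

Heat lost by the tungsten equals heat gained by the oil:
0.675*134*(332 − T) = 0.89*2000*(T − 7.99)
90.45(332 − T) = 1780(T − 7.99)
1870.5 T = 44252  ⇒  T ≈ 23.66 °C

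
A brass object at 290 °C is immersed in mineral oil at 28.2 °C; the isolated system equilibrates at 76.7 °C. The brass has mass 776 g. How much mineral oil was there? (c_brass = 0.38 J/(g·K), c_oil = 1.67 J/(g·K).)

m ≈ 777 g

Heat lost by the brass = heat gained by the oil:
776·0.38·(290 − 76.7) = m·1.67·(76.7 − 28.2)
80.99 m = 62898  ⇒  m ≈ 776.6 g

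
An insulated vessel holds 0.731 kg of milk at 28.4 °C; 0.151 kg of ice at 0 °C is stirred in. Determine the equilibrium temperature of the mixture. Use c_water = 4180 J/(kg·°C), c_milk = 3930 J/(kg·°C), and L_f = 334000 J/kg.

Heat gained plus heat lost sum to zero:
fusion: m_ice L_f = 0.151·334000 = 50434; meltwater 0→T: 0.151·4180·T = 631.18 T; milk cools: 0.731·3930·(T − 28.4) = 2872.8(T − 28.4)
3504 T = 81588 − 50434 = 31154
T ≈ 8.89 °C — above 0 °C, consistent with complete melting.

T_f ≈ 8.9 °C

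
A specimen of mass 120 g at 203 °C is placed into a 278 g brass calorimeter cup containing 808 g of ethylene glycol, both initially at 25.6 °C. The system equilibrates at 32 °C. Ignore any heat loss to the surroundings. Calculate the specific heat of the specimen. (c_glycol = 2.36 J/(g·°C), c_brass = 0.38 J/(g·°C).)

c ≈ 0.628 J/(g·°C)

Net heat exchanged in the isolated system is zero:
120·c·(32 − 203) + 808·2.36·(32 − 25.6) + 278·0.38·(32 − 25.6) = 0
-20520 c = -12880
c = -12880/-20520 ≈ 0.6277 J/(g·°C)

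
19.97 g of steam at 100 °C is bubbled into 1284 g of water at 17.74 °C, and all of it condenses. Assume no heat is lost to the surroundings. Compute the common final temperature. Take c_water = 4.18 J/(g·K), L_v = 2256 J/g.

Energy balance with sensible and latent terms:
steam→water at 100 °C releases m L_v = 19.97·2256 = 45052
  condensed water 100 °C→T: 83.47(T − 100)
  water warms: 1284·4.18·(T − 17.74) = 5367.1(T − 17.74)
5450.6 T = 45052 + 8347.5 + 95213 = 148612
T ≈ 27.27 °C (< 100 °C, so full condensation is consistent).

T_f ≈ 27.3 °C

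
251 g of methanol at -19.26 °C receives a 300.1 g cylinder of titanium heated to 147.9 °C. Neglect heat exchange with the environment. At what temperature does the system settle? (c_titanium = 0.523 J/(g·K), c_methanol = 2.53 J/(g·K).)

T_f ≈ 13.9 °C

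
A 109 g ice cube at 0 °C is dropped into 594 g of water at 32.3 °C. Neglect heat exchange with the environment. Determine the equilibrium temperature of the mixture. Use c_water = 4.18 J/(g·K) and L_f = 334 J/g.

Energy balance with sensible and latent terms:
fusion: m_ice L_f = 109·334 = 36406
  meltwater 0→T: 109·4.18·T = 455.62 T
  water cools: 594·4.18·(T − 32.3) = 2482.9(T − 32.3)
2938.5 T = 80198 − 36406 = 43792
T ≈ 14.90 °C. Since T > 0 °C, the all-ice-melts assumption holds.

T_f ≈ 14.9 °C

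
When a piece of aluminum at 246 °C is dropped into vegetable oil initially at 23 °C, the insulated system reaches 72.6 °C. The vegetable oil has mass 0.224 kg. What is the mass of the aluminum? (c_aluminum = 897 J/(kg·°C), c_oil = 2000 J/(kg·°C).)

Setting the total heat transfer to zero:
m·897·(72.6 − 246) + 0.224·2000·(72.6 − 23) = 0
-155540 m = -22221
m = -22221/-155540 ≈ 0.1429 kg

m ≈ 0.143 kg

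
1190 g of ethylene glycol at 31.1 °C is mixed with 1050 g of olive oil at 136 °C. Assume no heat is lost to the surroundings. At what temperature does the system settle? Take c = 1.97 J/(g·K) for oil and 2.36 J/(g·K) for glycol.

Taking heat into each body as positive, Σ m c ΔT = 0:
1050·1.97·(T − 136) + 1190·2.36·(T − 31.1) = 0
(2068.5 + 2808.4) T = 2068.5·136 + 2808.4·31.1
T = 368657/4876.9 ≈ 75.59 °C

T_f ≈ 75.6 °C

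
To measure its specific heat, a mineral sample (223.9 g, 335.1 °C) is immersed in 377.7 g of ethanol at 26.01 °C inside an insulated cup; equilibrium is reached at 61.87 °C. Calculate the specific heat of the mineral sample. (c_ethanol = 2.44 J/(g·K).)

c ≈ 0.54 J/(g·K)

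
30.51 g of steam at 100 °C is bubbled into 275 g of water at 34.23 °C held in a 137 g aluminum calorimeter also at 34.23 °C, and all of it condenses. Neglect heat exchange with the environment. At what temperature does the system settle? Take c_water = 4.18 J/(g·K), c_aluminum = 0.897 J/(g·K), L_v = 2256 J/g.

T_f ≈ 89.4 °C

Sum of m c ΔT and latent-heat terms is zero:
condense steam: −30.51×2256 = −68831; condensate cools 100→T: 30.51×4.18×(T − 100) = 127.53(T − 100); original water: 1149.5(T − 34.23); aluminum cup: 137×0.897×(T − 34.23) = 122.89(T − 34.23)
1399.9 T = 68831 + 12753 + 43554 = 125138
T ≈ 89.39 °C, under the boiling point, so the assumption holds.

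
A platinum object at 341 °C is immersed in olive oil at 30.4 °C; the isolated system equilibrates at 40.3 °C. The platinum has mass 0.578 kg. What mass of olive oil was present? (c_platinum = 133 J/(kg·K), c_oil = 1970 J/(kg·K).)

m ≈ 1.19 kg

Heat lost by the platinum = heat gained by the oil:
0.578×133×(341 − 40.3) = m×1970×(40.3 − 30.4)
19503 m = 23116  ⇒  m ≈ 1.185 kg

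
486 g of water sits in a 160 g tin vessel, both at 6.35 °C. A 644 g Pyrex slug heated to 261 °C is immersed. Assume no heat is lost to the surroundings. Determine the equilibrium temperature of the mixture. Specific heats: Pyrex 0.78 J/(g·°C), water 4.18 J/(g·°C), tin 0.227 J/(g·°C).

Conservation of energy gives ΣQ = 0:
644*0.78*(T − 261) + 486*4.18*(T − 6.35) + 160*0.227*(T − 6.35) = 0
502.32(T − 261) + 2031.5(T − 6.35) + 36.32(T − 6.35) = 0
(502.32 + 2031.5 + 36.32) T = 502.32*261 + 2031.5*6.35 + 36.32*6.35
T = 144236/2570.1 ≈ 56.12 °C

T_f ≈ 56.1 °C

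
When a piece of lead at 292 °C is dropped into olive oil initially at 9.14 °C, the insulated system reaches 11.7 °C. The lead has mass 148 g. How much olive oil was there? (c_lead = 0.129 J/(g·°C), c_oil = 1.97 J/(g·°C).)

Conservation of energy gives ΣQ = 0:
148×0.129×(11.7 − 292) + m×1.97×(11.7 − 9.14) = 0
5.043 m = 5351.5
m = 5351.5/5.043 ≈ 1061 g

m ≈ 1060 g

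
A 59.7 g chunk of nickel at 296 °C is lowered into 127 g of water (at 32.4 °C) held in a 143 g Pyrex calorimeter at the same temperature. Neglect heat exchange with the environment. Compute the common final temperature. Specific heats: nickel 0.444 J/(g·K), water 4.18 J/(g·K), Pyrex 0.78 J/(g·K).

Taking heat into each body as positive, Σ m c ΔT = 0:
59.7·0.444·(T − 296) + 127·4.18·(T − 32.4) + 143·0.78·(T − 32.4) = 0
26.51(T − 296) + 530.86(T − 32.4) + 111.54(T − 32.4) = 0
(26.51 + 530.86 + 111.54) T = 26.51·296 + 530.86·32.4 + 111.54·32.4
T ≈ 42.85 °C

T_f ≈ 42.8 °C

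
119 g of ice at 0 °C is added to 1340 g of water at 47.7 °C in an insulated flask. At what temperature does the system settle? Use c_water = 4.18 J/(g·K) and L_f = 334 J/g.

Net heat exchanged in the isolated system is zero:
latent heat to melt: 119·334 = 39746
  warm the meltwater: 497.42 T
  water cools: 1340·4.18·(T − 47.7) = 5601.2(T − 47.7)
6098.6 T = 267177 − 39746 = 227431
T ≈ 37.29 °C (positive, so assuming full melt was valid).

T_f ≈ 37.3 °C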